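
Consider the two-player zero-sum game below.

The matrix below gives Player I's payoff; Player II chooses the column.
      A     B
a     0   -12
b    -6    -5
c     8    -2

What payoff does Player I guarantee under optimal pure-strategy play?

-2

Row minima: -12, -6, -2 → Player I's maximin is -2.
Column maxima: 8, -2 → Player II's minimax is -2.
They coincide at (c, B), so the value is -2.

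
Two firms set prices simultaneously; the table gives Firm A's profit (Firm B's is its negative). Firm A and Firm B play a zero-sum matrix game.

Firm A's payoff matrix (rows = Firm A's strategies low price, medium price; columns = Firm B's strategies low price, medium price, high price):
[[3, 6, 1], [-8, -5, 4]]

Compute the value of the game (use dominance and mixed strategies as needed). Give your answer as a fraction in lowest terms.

10/7

Column medium price is strictly dominated by low price for Firm B (it gives Firm A more in every row).
The remaining 2×2 game on (low price, medium price) × (low price, high price) has no saddle point. Let Firm A play low price with probability p; indifference gives 3p − 8(1−p) = p + 4(1−p), so p = 6/7.
Similarly Firm B's optimal q on low price is 3/14, and the value is 3·(3/14) + (1)·(11/14) = 10/7.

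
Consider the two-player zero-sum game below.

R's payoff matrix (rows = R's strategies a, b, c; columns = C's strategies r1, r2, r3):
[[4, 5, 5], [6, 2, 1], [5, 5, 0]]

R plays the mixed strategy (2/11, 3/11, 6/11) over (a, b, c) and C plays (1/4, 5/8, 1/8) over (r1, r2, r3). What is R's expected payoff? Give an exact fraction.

355/88

Against (1/4, 5/8, 1/8), each row's expected payoff is a: 19/4; b: 23/8; c: 35/8.
Taking the (2/11, 3/11, 6/11)-weighted average: (2/11)·(19/4) + (3/11)·(23/8) + (6/11)·(35/8) = 355/88.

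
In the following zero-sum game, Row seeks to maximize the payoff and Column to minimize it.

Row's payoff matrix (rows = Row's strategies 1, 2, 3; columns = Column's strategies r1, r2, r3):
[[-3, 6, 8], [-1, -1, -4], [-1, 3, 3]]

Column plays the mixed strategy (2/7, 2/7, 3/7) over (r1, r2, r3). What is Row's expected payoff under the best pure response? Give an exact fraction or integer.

1: (-3)·(2/7) + (6)·(2/7) + (8)·(3/7) = 30/7.
2: (-1)·(2/7) + (-1)·(2/7) + (-4)·(3/7) = -16/7.
3: (-1)·(2/7) + (3)·(2/7) + (3)·(3/7) = 13/7.
The best pure response is 1 with expected payoff 30/7.

30/7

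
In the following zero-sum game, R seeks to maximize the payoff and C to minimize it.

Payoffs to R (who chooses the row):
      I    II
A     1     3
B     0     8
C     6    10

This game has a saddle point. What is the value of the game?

6

Row minima: 1, 0, 6 → R's maximin is 6.
Column maxima: 6, 10 → C's minimax is 6.
They coincide at (C, I), so the value is 6.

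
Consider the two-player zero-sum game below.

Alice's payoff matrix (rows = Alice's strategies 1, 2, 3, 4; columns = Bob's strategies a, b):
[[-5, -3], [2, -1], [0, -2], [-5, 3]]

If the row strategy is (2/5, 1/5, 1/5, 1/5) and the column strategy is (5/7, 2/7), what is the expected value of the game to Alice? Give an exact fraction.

-11/5

Against (5/7, 2/7), each row's expected payoff is 1: -31/7; 2: 8/7; 3: -4/7; 4: -19/7.
Taking the (2/5, 1/5, 1/5, 1/5)-weighted average: (2/5)·(-31/7) + (1/5)·(8/7) + (1/5)·(-4/7) + (1/5)·(-19/7) = -11/5.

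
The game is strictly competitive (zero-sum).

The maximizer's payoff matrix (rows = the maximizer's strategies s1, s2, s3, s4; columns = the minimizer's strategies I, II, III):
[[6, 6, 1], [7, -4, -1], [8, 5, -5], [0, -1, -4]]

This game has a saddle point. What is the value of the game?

Row minima: 1, -4, -5, -4 → the maximizer's maximin is 1.
Column maxima: 8, 6, 1 → the minimizer's minimax is 1.
They coincide at (s1, III), so the value is 1.

1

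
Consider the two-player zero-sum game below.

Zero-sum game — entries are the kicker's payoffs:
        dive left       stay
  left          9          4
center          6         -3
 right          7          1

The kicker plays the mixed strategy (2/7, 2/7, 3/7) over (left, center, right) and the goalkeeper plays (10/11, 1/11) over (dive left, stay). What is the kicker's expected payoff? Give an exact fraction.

Against (10/11, 1/11), each row's expected payoff is left: 94/11; center: 57/11; right: 71/11.
Taking the (2/7, 2/7, 3/7)-weighted average: (2/7)·(94/11) + (2/7)·(57/11) + (3/7)·(71/11) = 515/77.

515/77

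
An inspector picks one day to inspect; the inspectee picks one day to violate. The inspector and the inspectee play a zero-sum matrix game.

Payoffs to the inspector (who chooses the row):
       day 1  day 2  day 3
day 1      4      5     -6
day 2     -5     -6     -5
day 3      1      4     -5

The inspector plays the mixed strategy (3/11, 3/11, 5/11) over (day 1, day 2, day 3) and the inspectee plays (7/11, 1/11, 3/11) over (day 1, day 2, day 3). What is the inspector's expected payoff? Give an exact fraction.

Against (7/11, 1/11, 3/11), each row's expected payoff is day 1: 15/11; day 2: -56/11; day 3: -4/11.
Taking the (3/11, 3/11, 5/11)-weighted average: (3/11)·(15/11) + (3/11)·(-56/11) + (5/11)·(-4/11) = -13/11.

-13/11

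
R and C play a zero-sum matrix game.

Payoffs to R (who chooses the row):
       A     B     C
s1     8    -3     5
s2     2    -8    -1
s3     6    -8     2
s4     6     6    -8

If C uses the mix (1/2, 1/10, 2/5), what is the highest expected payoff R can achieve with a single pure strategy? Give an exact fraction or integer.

s1: (8)·(1/2) + (-3)·(1/10) + (5)·(2/5) = 57/10.
s2: (2)·(1/2) + (-8)·(1/10) + (-1)·(2/5) = -1/5.
s3: (6)·(1/2) + (-8)·(1/10) + (2)·(2/5) = 3.
s4: (6)·(1/2) + (6)·(1/10) + (-8)·(2/5) = 2/5.
The best pure response is s1 with expected payoff 57/10.

57/10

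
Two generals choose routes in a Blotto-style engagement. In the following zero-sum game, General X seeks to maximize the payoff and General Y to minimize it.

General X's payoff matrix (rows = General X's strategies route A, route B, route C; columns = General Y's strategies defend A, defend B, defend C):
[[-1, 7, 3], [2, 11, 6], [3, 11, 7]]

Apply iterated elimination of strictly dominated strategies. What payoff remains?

Row route A is strictly dominated by row route B (2>-1, 11>7, 6>3); eliminate route A.
Column defend C is strictly dominated by defend A for General Y (2<6, 3<7); eliminate defend C.
Column defend B is strictly dominated by defend A for General Y (2<11, 3<11); eliminate defend B.
Row route B is strictly dominated by row route C (3>2); eliminate route B.
Only (route C, defend A) remains, with payoff 3.

3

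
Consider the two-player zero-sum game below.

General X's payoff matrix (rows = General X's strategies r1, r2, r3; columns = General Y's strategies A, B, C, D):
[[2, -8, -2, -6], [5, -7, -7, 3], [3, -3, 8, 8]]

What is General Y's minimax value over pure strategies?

The worst case (largest entry) in each column is A: 5, B: -3, C: 8, D: 8.
The best (smallest) of these is -3.

-3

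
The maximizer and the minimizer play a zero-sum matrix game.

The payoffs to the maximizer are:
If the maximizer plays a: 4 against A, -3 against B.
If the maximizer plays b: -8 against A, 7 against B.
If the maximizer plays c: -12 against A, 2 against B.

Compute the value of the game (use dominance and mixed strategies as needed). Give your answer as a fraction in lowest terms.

2/11

Row c is strictly dominated by row b, so the maximizer never plays it.
The remaining 2×2 game on (a, b) × (A, B) has no saddle point. Let the maximizer play a with probability p; indifference gives 4p − 8(1−p) = −3p + 7(1−p), so p = 15/22.
Similarly the minimizer's optimal q on A is 5/11, and the value is 4·(5/11) + (-3)·(6/11) = 2/11.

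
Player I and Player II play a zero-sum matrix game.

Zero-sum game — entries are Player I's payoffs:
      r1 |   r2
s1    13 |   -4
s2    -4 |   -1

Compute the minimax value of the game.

-29/20

Row minima are -4 and -4, so Player I's maximin is -4; column maxima are 13 and -1, so Player II's minimax is -1. These differ, so the equilibrium is in mixed strategies.
Let Player I play s1 with probability p. Player II is indifferent when 13p − 4(1−p) = −4p − (1−p), giving p = 3/20.
Let Player II play r1 with probability q. Player I is indifferent when 13q − 4(1−q) = −4q − (1−q), giving q = 3/20.
The value is 13·(3/20) + (-4)·(17/20) = -29/20.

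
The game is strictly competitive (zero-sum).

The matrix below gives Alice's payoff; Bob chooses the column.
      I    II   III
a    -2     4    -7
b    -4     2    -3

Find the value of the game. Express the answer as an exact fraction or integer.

Column II is strictly dominated by I for Bob (it gives Alice more in every row).
The remaining 2×2 game on (a, b) × (I, III) has no saddle point. Let Alice play a with probability p; indifference gives −2p − 4(1−p) = −7p − 3(1−p), so p = 1/6.
Similarly Bob's optimal q on I is 2/3, and the value is -2·(2/3) + (-7)·(1/3) = -11/3.

-11/3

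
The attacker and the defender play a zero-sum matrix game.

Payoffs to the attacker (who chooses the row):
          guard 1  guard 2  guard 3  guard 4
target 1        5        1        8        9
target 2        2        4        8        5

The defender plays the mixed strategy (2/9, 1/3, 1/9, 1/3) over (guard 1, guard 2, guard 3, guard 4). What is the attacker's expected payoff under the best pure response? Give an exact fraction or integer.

target 1: (5)·(2/9) + (1)·(1/3) + (8)·(1/9) + (9)·(1/3) = 16/3.
target 2: (2)·(2/9) + (4)·(1/3) + (8)·(1/9) + (5)·(1/3) = 13/3.
The best pure response is target 1 with expected payoff 16/3.

16/3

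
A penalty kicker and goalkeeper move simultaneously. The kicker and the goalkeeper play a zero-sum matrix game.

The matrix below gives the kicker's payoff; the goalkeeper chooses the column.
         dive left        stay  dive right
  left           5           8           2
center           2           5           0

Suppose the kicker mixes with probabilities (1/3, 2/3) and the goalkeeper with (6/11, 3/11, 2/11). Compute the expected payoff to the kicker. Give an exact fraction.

Against (6/11, 3/11, 2/11), each row's expected payoff is left: 58/11; center: 27/11.
Taking the (1/3, 2/3)-weighted average: (1/3)·(58/11) + (2/3)·(27/11) = 112/33.

112/33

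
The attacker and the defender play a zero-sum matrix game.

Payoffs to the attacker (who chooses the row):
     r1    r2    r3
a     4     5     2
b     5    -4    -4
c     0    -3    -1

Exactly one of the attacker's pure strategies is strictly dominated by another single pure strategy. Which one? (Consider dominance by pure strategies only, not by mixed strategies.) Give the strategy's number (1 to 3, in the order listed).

3

Compare c with a: 4 > 0, 5 > -3, 2 > -1.
So a strictly dominates c for the attacker; c is strictly dominated.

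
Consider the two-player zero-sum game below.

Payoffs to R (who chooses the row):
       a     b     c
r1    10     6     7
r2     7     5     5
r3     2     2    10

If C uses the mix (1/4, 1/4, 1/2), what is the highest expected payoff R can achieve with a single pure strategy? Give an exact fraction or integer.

r1: (10)·(1/4) + (6)·(1/4) + (7)·(1/2) = 15/2.
r2: (7)·(1/4) + (5)·(1/4) + (5)·(1/2) = 11/2.
r3: (2)·(1/4) + (2)·(1/4) + (10)·(1/2) = 6.
The best pure response is r1 with expected payoff 15/2.

15/2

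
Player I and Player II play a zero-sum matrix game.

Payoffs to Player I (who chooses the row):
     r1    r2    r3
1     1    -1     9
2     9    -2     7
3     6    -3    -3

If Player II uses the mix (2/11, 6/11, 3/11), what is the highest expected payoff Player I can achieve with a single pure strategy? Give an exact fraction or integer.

1: (1)·(2/11) + (-1)·(6/11) + (9)·(3/11) = 23/11.
2: (9)·(2/11) + (-2)·(6/11) + (7)·(3/11) = 27/11.
3: (6)·(2/11) + (-3)·(6/11) + (-3)·(3/11) = -15/11.
The best pure response is 2 with expected payoff 27/11.

27/11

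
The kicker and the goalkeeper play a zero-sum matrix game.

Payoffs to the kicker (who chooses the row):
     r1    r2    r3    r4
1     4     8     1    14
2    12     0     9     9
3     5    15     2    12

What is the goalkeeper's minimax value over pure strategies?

The worst case (largest entry) in each column is r1: 12, r2: 15, r3: 9, r4: 14.
The best (smallest) of these is 9.

9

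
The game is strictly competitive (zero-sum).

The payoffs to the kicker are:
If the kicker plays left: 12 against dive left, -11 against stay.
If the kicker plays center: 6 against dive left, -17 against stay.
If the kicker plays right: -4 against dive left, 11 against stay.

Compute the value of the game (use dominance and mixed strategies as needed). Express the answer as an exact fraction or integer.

Row center is strictly dominated by row left, so the kicker never plays it.
The remaining 2×2 game on (left, right) × (dive left, stay) has no saddle point. Let the kicker play left with probability p; indifference gives 12p − 4(1−p) = −11p + 11(1−p), so p = 15/38.
Similarly the goalkeeper's optimal q on dive left is 11/19, and the value is 12·(11/19) + (-11)·(8/19) = 44/19.

44/19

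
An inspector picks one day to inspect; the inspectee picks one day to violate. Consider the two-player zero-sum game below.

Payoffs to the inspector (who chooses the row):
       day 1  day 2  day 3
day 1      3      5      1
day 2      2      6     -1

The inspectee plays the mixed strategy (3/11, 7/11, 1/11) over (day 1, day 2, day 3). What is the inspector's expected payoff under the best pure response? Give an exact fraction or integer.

day 1: (3)·(3/11) + (5)·(7/11) + (1)·(1/11) = 45/11.
day 2: (2)·(3/11) + (6)·(7/11) + (-1)·(1/11) = 47/11.
The best pure response is day 2 with expected payoff 47/11.

47/11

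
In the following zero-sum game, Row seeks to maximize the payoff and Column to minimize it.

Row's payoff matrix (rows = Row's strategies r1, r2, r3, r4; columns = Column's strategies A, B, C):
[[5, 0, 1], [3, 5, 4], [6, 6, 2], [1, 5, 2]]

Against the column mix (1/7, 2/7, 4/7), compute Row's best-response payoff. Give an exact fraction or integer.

29/7

r1: (5)·(1/7) + (0)·(2/7) + (1)·(4/7) = 9/7.
r2: (3)·(1/7) + (5)·(2/7) + (4)·(4/7) = 29/7.
r3: (6)·(1/7) + (6)·(2/7) + (2)·(4/7) = 26/7.
r4: (1)·(1/7) + (5)·(2/7) + (2)·(4/7) = 19/7.
The best pure response is r2 with expected payoff 29/7.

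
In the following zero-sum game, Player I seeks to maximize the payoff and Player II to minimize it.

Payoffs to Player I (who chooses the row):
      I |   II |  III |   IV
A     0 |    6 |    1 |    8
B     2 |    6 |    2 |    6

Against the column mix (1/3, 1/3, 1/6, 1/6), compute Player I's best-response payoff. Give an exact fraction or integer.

4

A: (0)·(1/3) + (6)·(1/3) + (1)·(1/6) + (8)·(1/6) = 7/2.
B: (2)·(1/3) + (6)·(1/3) + (2)·(1/6) + (6)·(1/6) = 4.
The best pure response is B with expected payoff 4.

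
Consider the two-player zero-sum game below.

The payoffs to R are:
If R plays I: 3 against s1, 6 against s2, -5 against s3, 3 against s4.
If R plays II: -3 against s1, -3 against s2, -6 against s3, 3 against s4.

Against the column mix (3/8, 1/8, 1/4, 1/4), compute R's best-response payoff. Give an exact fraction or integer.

I: (3)·(3/8) + (6)·(1/8) + (-5)·(1/4) + (3)·(1/4) = 11/8.
II: (-3)·(3/8) + (-3)·(1/8) + (-6)·(1/4) + (3)·(1/4) = -9/4.
The best pure response is I with expected payoff 11/8.

11/8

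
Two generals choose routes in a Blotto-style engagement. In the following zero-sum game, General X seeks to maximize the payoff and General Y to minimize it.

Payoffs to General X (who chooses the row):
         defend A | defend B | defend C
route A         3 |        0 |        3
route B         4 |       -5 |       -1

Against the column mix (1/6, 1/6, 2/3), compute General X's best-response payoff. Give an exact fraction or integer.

route A: (3)·(1/6) + (0)·(1/6) + (3)·(2/3) = 5/2.
route B: (4)·(1/6) + (-5)·(1/6) + (-1)·(2/3) = -5/6.
The best pure response is route A with expected payoff 5/2.

5/2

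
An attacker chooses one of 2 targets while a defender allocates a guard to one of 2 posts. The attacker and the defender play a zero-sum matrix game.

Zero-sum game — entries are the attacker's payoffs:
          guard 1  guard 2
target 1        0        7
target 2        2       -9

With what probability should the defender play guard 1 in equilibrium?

Row minima are 0 and -9, so the attacker's maximin is 0; column maxima are 2 and 7, so the defender's minimax is 2. These differ, so the equilibrium is in mixed strategies.
Let the defender play guard 1 with probability q. The attacker is indifferent when 7(1−q) = 2q − 9(1−q), giving q = 8/9.

8/9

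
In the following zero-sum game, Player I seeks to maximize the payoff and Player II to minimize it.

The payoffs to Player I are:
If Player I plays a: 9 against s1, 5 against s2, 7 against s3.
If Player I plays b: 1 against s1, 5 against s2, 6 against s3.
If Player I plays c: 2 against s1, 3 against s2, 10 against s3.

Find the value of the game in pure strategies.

Row minima: 5, 1, 2 → Player I's maximin is 5.
Column maxima: 9, 5, 10 → Player II's minimax is 5.
They coincide at (a, s2), so the value is 5.

5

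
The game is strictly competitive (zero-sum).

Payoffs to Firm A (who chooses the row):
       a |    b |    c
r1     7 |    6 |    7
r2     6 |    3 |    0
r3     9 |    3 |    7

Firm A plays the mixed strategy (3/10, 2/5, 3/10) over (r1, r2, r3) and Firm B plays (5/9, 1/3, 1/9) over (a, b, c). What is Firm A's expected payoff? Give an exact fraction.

173/30

Against (5/9, 1/3, 1/9), each row's expected payoff is r1: 20/3; r2: 13/3; r3: 61/9.
Taking the (3/10, 2/5, 3/10)-weighted average: (3/10)·(20/3) + (2/5)·(13/3) + (3/10)·(61/9) = 173/30.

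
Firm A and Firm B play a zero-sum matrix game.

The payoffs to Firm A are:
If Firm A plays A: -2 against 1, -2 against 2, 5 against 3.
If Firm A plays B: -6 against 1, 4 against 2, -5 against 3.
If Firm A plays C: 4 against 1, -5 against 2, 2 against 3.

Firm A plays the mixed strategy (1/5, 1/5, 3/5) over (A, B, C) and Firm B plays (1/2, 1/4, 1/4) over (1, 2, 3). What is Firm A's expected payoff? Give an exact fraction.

Against (1/2, 1/4, 1/4), each row's expected payoff is A: -1/4; B: -13/4; C: 5/4.
Taking the (1/5, 1/5, 3/5)-weighted average: (1/5)·(-1/4) + (1/5)·(-13/4) + (3/5)·(5/4) = 1/20.

1/20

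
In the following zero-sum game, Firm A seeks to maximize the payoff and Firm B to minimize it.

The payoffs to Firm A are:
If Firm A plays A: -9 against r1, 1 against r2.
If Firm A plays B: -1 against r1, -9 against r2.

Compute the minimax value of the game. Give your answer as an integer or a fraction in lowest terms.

Row minima are -9 and -9, so Firm A's maximin is -9; column maxima are -1 and 1, so Firm B's minimax is -1. These differ, so the equilibrium is in mixed strategies.
Let Firm A play A with probability p. Firm B is indifferent when −9p − (1−p) = p − 9(1−p), giving p = 4/9.
Let Firm B play r1 with probability q. Firm A is indifferent when −9q + (1−q) = −q − 9(1−q), giving q = 5/9.
The value is -9·(5/9) + (1)·(4/9) = -41/9.

-41/9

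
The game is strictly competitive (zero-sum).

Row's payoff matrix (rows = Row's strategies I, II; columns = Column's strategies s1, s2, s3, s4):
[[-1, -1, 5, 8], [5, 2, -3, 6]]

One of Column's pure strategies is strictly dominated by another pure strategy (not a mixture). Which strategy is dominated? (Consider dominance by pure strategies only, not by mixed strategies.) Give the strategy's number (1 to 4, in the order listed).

4

Column prefers columns that give Row less. Compare s4 with s1: -1 < 8, 5 < 6.
So s1 strictly dominates s4 for Column; s4 is strictly dominated.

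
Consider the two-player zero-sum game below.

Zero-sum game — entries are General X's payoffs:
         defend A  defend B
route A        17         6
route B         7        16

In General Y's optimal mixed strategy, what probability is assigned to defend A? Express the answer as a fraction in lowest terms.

1/2

Row minima are 6 and 7, so General X's maximin is 7; column maxima are 17 and 16, so General Y's minimax is 16. These differ, so the equilibrium is in mixed strategies.
Let General Y play defend A with probability q. General X is indifferent when 17q + 6(1−q) = 7q + 16(1−q), giving q = 1/2.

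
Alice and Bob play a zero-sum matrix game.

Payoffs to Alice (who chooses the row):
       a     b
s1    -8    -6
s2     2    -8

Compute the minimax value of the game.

Row minima are -8 and -8, so Alice's maximin is -8; column maxima are 2 and -6, so Bob's minimax is -6. These differ, so the equilibrium is in mixed strategies.
Let Alice play s1 with probability p. Bob is indifferent when −8p + 2(1−p) = −6p − 8(1−p), giving p = 5/6.
Let Bob play a with probability q. Alice is indifferent when −8q − 6(1−q) = 2q − 8(1−q), giving q = 1/6.
The value is -8·(1/6) + (-6)·(5/6) = -19/3.

-19/3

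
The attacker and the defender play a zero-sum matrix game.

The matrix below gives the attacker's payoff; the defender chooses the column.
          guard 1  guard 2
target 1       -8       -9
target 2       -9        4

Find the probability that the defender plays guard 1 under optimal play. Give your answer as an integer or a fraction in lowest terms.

Row minima are -9 and -9, so the attacker's maximin is -9; column maxima are -8 and 4, so the defender's minimax is -8. These differ, so the equilibrium is in mixed strategies.
Let the defender play guard 1 with probability q. The attacker is indifferent when −8q − 9(1−q) = −9q + 4(1−q), giving q = 13/14.

13/14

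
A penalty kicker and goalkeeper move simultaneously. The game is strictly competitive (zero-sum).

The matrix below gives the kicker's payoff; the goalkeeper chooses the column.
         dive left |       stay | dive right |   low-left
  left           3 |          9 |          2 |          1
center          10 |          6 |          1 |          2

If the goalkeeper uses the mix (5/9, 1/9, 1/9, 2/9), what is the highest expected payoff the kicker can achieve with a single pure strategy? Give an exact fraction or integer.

left: (3)·(5/9) + (9)·(1/9) + (2)·(1/9) + (1)·(2/9) = 28/9.
center: (10)·(5/9) + (6)·(1/9) + (1)·(1/9) + (2)·(2/9) = 61/9.
The best pure response is center with expected payoff 61/9.

61/9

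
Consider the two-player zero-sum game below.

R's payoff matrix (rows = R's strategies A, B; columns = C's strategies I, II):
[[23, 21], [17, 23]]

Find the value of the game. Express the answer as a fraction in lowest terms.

Row minima are 21 and 17, so R's maximin is 21; column maxima are 23 and 23, so C's minimax is 23. These differ, so the equilibrium is in mixed strategies.
Let R play A with probability p. C is indifferent when 23p + 17(1−p) = 21p + 23(1−p), giving p = 3/4.
Let C play I with probability q. R is indifferent when 23q + 21(1−q) = 17q + 23(1−q), giving q = 1/4.
The value is 23·(1/4) + (21)·(3/4) = 43/2.

43/2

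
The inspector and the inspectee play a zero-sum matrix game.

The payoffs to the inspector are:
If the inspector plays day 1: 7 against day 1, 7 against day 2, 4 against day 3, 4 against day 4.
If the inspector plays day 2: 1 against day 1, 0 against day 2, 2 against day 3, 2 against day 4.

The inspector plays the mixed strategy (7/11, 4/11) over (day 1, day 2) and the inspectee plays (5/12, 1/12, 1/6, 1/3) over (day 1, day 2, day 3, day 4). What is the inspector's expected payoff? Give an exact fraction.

265/66

Against (5/12, 1/12, 1/6, 1/3), each row's expected payoff is day 1: 11/2; day 2: 17/12.
Taking the (7/11, 4/11)-weighted average: (7/11)·(11/2) + (4/11)·(17/12) = 265/66.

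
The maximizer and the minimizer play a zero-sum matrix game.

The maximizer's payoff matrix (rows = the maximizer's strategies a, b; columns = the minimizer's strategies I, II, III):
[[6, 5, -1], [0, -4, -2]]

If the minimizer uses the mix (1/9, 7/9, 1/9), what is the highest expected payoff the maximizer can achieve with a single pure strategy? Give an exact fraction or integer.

40/9

a: (6)·(1/9) + (5)·(7/9) + (-1)·(1/9) = 40/9.
b: (0)·(1/9) + (-4)·(7/9) + (-2)·(1/9) = -10/3.
The best pure response is a with expected payoff 40/9.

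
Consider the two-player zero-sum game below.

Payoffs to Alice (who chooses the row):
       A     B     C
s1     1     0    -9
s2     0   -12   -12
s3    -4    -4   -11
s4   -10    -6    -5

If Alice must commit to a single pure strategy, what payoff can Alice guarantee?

-9

The worst-case payoff for each row is s1: -9, s2: -12, s3: -11, s4: -10.
The best of these is -9.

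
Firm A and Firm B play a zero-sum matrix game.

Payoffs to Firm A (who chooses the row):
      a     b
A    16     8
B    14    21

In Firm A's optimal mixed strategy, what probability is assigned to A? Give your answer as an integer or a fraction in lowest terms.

7/15

Row minima are 8 and 14, so Firm A's maximin is 14; column maxima are 16 and 21, so Firm B's minimax is 16. These differ, so the equilibrium is in mixed strategies.
Let Firm A play A with probability p. Firm B is indifferent when 16p + 14(1−p) = 8p + 21(1−p), giving p = 7/15.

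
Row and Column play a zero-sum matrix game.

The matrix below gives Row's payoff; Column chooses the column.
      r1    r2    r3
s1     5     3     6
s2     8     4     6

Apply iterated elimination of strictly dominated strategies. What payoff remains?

Column r1 is strictly dominated by r2 for Column (3<5, 4<8); eliminate r1.
Column r3 is strictly dominated by r2 for Column (3<6, 4<6); eliminate r3.
Row s1 is strictly dominated by row s2 (4>3); eliminate s1.
Only (s2, r2) remains, with payoff 4.

4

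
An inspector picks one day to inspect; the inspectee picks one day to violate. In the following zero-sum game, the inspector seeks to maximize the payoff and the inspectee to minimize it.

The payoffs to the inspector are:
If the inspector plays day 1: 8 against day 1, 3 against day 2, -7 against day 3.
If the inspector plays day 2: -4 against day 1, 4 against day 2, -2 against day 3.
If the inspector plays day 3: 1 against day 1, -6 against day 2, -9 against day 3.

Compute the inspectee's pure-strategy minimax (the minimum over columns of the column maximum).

The worst case (largest entry) in each column is day 1: 8, day 2: 4, day 3: -2.
The best (smallest) of these is -2.

-2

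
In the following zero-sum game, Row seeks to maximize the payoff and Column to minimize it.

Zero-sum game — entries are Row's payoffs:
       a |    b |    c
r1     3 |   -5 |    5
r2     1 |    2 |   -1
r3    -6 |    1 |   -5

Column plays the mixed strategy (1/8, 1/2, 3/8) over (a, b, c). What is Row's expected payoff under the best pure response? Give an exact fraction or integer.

3/4

r1: (3)·(1/8) + (-5)·(1/2) + (5)·(3/8) = -1/4.
r2: (1)·(1/8) + (2)·(1/2) + (-1)·(3/8) = 3/4.
r3: (-6)·(1/8) + (1)·(1/2) + (-5)·(3/8) = -17/8.
The best pure response is r2 with expected payoff 3/4.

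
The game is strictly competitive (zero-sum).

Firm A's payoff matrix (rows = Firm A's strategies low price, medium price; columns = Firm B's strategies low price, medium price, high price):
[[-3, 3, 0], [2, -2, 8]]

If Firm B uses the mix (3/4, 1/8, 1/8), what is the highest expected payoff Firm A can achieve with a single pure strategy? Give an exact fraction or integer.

low price: (-3)·(3/4) + (3)·(1/8) + (0)·(1/8) = -15/8.
medium price: (2)·(3/4) + (-2)·(1/8) + (8)·(1/8) = 9/4.
The best pure response is medium price with expected payoff 9/4.

9/4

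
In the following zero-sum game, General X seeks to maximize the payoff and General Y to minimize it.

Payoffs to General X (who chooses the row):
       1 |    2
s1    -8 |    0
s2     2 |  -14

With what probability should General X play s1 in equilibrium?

2/3

Row minima are -8 and -14, so General X's maximin is -8; column maxima are 2 and 0, so General Y's minimax is 0. These differ, so the equilibrium is in mixed strategies.
Let General X play s1 with probability p. General Y is indifferent when −8p + 2(1−p) = −14(1−p), giving p = 2/3.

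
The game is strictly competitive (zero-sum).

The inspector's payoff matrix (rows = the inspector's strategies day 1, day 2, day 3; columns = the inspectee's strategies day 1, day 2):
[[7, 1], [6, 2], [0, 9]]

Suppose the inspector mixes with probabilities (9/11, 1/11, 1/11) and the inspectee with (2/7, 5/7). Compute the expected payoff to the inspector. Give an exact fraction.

34/11

Against (2/7, 5/7), each row's expected payoff is day 1: 19/7; day 2: 22/7; day 3: 45/7.
Taking the (9/11, 1/11, 1/11)-weighted average: (9/11)·(19/7) + (1/11)·(22/7) + (1/11)·(45/7) = 34/11.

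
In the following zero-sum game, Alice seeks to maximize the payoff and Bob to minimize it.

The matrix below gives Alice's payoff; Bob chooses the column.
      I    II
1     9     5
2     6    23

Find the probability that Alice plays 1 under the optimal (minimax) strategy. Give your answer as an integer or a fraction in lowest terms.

Row minima are 5 and 6, so Alice's maximin is 6; column maxima are 9 and 23, so Bob's minimax is 9. These differ, so the equilibrium is in mixed strategies.
Let Alice play 1 with probability p. Bob is indifferent when 9p + 6(1−p) = 5p + 23(1−p), giving p = 17/21.

17/21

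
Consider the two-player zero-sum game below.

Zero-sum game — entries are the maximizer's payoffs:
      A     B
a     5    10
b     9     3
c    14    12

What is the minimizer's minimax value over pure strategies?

12

The worst case (largest entry) in each column is A: 14, B: 12.
The best (smallest) of these is 12.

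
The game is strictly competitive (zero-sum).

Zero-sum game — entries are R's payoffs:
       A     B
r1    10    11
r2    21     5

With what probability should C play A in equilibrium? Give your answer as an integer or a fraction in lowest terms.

6/17

Row minima are 10 and 5, so R's maximin is 10; column maxima are 21 and 11, so C's minimax is 11. These differ, so the equilibrium is in mixed strategies.
Let C play A with probability q. R is indifferent when 10q + 11(1−q) = 21q + 5(1−q), giving q = 6/17.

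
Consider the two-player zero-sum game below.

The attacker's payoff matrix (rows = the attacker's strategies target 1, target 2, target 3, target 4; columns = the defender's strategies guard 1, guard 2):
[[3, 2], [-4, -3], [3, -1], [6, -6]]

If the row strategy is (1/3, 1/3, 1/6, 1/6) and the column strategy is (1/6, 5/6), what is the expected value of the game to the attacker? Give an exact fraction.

Against (1/6, 5/6), each row's expected payoff is target 1: 13/6; target 2: -19/6; target 3: -1/3; target 4: -4.
Taking the (1/3, 1/3, 1/6, 1/6)-weighted average: (1/3)·(13/6) + (1/3)·(-19/6) + (1/6)·(-1/3) + (1/6)·(-4) = -19/18.

-19/18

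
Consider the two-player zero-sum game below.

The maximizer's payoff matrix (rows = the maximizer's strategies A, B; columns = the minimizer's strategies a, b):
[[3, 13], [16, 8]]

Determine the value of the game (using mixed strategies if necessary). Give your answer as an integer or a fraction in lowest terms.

Row minima are 3 and 8, so the maximizer's maximin is 8; column maxima are 16 and 13, so the minimizer's minimax is 13. These differ, so the equilibrium is in mixed strategies.
Let the maximizer play A with probability p. The minimizer is indifferent when 3p + 16(1−p) = 13p + 8(1−p), giving p = 4/9.
Let the minimizer play a with probability q. The maximizer is indifferent when 3q + 13(1−q) = 16q + 8(1−q), giving q = 5/18.
The value is 3·(5/18) + (13)·(13/18) = 92/9.

92/9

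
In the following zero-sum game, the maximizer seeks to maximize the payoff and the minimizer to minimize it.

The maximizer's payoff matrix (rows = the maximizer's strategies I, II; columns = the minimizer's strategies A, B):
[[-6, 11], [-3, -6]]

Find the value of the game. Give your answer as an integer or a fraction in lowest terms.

-69/20

Row minima are -6 and -6, so the maximizer's maximin is -6; column maxima are -3 and 11, so the minimizer's minimax is -3. These differ, so the equilibrium is in mixed strategies.
Let the maximizer play I with probability p. The minimizer is indifferent when −6p − 3(1−p) = 11p − 6(1−p), giving p = 3/20.
Let the minimizer play A with probability q. The maximizer is indifferent when −6q + 11(1−q) = −3q − 6(1−q), giving q = 17/20.
The value is -6·(17/20) + (11)·(3/20) = -69/20.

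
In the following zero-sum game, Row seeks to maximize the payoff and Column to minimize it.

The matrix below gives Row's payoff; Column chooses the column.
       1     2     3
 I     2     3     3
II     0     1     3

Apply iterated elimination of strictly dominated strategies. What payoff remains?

Column 2 is strictly dominated by 1 for Column (2<3, 0<1); eliminate 2.
Column 3 is strictly dominated by 1 for Column (2<3, 0<3); eliminate 3.
Row II is strictly dominated by row I (2>0); eliminate II.
Only (I, 1) remains, with payoff 2.

2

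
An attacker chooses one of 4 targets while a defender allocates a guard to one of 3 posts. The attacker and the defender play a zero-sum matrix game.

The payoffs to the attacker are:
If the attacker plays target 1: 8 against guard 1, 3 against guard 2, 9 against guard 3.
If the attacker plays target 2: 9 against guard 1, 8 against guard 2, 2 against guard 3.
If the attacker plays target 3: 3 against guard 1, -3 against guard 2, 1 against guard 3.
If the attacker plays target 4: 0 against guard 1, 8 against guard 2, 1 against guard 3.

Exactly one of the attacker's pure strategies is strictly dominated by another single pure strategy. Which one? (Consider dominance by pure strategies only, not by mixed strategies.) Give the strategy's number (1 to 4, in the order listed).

3

Compare target 3 with target 1: 8 > 3, 3 > -3, 9 > 1.
So target 1 strictly dominates target 3 for the attacker; target 3 is strictly dominated.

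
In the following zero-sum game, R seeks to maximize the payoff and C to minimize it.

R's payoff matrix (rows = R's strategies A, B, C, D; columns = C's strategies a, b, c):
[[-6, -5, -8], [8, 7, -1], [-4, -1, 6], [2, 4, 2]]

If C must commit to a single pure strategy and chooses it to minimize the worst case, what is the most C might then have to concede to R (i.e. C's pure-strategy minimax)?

The worst case (largest entry) in each column is a: 8, b: 7, c: 6.
The best (smallest) of these is 6.

6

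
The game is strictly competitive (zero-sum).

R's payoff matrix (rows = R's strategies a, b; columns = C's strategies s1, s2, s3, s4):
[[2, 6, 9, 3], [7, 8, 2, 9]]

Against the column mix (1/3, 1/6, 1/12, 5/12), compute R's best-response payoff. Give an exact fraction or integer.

a: (2)·(1/3) + (6)·(1/6) + (9)·(1/12) + (3)·(5/12) = 11/3.
b: (7)·(1/3) + (8)·(1/6) + (2)·(1/12) + (9)·(5/12) = 91/12.
The best pure response is b with expected payoff 91/12.

91/12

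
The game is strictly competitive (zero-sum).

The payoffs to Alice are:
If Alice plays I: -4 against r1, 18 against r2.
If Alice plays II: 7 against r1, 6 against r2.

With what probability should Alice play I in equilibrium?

1/23

Row minima are -4 and 6, so Alice's maximin is 6; column maxima are 7 and 18, so Bob's minimax is 7. These differ, so the equilibrium is in mixed strategies.
Let Alice play I with probability p. Bob is indifferent when −4p + 7(1−p) = 18p + 6(1−p), giving p = 1/23.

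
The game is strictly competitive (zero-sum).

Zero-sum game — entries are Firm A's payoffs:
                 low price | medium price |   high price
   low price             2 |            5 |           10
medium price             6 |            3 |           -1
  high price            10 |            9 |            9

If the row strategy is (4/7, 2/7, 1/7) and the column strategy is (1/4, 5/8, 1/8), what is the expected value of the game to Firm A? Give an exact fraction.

Against (1/4, 5/8, 1/8), each row's expected payoff is low price: 39/8; medium price: 13/4; high price: 37/4.
Taking the (4/7, 2/7, 1/7)-weighted average: (4/7)·(39/8) + (2/7)·(13/4) + (1/7)·(37/4) = 141/28.

141/28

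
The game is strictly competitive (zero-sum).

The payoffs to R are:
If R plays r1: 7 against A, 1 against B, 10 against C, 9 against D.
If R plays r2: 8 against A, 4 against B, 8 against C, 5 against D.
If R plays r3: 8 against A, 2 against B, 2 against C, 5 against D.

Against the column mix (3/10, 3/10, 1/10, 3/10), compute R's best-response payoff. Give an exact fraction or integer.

r1: (7)·(3/10) + (1)·(3/10) + (10)·(1/10) + (9)·(3/10) = 61/10.
r2: (8)·(3/10) + (4)·(3/10) + (8)·(1/10) + (5)·(3/10) = 59/10.
r3: (8)·(3/10) + (2)·(3/10) + (2)·(1/10) + (5)·(3/10) = 47/10.
The best pure response is r1 with expected payoff 61/10.

61/10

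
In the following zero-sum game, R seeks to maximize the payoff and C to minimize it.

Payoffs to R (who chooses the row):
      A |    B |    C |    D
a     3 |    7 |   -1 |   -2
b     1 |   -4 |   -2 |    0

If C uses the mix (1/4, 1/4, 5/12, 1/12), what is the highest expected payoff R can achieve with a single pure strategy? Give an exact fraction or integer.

a: (3)·(1/4) + (7)·(1/4) + (-1)·(5/12) + (-2)·(1/12) = 23/12.
b: (1)·(1/4) + (-4)·(1/4) + (-2)·(5/12) + (0)·(1/12) = -19/12.
The best pure response is a with expected payoff 23/12.

23/12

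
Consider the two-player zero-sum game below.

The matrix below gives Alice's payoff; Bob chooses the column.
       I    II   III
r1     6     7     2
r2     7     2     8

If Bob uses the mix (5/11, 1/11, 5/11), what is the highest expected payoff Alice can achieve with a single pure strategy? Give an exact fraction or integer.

r1: (6)·(5/11) + (7)·(1/11) + (2)·(5/11) = 47/11.
r2: (7)·(5/11) + (2)·(1/11) + (8)·(5/11) = 7.
The best pure response is r2 with expected payoff 7.

7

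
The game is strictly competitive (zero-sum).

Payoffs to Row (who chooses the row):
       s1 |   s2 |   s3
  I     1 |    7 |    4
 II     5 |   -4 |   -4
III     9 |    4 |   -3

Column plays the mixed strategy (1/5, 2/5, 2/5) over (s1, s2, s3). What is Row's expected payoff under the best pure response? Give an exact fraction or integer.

23/5

I: (1)·(1/5) + (7)·(2/5) + (4)·(2/5) = 23/5.
II: (5)·(1/5) + (-4)·(2/5) + (-4)·(2/5) = -11/5.
III: (9)·(1/5) + (4)·(2/5) + (-3)·(2/5) = 11/5.
The best pure response is I with expected payoff 23/5.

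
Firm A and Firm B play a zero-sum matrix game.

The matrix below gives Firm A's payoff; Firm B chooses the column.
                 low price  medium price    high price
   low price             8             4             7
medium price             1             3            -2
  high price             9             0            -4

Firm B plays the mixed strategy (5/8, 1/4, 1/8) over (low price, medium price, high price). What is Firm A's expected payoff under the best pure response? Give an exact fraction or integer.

55/8

low price: (8)·(5/8) + (4)·(1/4) + (7)·(1/8) = 55/8.
medium price: (1)·(5/8) + (3)·(1/4) + (-2)·(1/8) = 9/8.
high price: (9)·(5/8) + (0)·(1/4) + (-4)·(1/8) = 41/8.
The best pure response is low price with expected payoff 55/8.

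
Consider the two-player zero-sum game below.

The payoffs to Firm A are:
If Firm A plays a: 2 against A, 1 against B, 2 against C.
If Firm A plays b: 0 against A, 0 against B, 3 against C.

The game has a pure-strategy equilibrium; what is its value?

Row minima: 1, 0 → Firm A's maximin is 1.
Column maxima: 2, 1, 3 → Firm B's minimax is 1.
They coincide at (a, B), so the value is 1.

1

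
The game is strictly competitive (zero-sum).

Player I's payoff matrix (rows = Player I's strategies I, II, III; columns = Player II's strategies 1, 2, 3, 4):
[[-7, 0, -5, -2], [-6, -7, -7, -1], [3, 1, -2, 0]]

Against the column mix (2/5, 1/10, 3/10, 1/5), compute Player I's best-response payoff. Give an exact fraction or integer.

I: (-7)·(2/5) + (0)·(1/10) + (-5)·(3/10) + (-2)·(1/5) = -47/10.
II: (-6)·(2/5) + (-7)·(1/10) + (-7)·(3/10) + (-1)·(1/5) = -27/5.
III: (3)·(2/5) + (1)·(1/10) + (-2)·(3/10) + (0)·(1/5) = 7/10.
The best pure response is III with expected payoff 7/10.

7/10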